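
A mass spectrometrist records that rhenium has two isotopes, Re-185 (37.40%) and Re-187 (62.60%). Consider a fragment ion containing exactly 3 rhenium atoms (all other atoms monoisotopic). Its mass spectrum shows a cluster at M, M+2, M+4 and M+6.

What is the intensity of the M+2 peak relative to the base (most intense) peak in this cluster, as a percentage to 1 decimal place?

(0.3740 + 0.6260)^3 gives M 0.0523, M+2 0.2627, M+4 0.4397, M+6 0.2453; the largest is M+4.
P(M+4) = C(3,2) × 0.3740^1 × 0.6260^2 = 3 × 0.3740 × 0.391876 = 0.439685 (base)
P(M+2) = C(3,1) × 0.3740^2 × 0.6260^1 = 3 × 0.139876 × 0.6260 = 0.262687
Relative intensity = 0.262687 / 0.439685 × 100 = 59.7

59.7%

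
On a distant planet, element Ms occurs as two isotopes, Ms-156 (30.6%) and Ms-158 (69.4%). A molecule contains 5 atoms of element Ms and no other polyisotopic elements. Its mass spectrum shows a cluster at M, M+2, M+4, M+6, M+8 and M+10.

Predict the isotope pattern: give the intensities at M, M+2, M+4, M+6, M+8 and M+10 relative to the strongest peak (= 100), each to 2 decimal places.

0.76 : 8.57 : 38.88 : 88.18 : 100.00 : 45.36

Each Ms atom is independently Ms-156 (p = 0.306) or Ms-158 (q = 0.694); the cluster is the binomial expansion (p + q)^5.
P(M) = 0.306^5 = 0.002683
P(M+2) = 5 × 0.306^4 × 0.694^1 = 0.030424
P(M+4) = 10 × 0.306^3 × 0.694^2 = 0.138001
P(M+6) = 10 × 0.306^2 × 0.694^3 = 0.312983
P(M+8) = 5 × 0.306^1 × 0.694^4 = 0.354919
P(M+10) = 0.694^5 = 0.160989
The M+8 peak is largest (0.354919); scaling to 100 gives 0.76 : 8.57 : 38.88 : 88.18 : 100.00 : 45.36.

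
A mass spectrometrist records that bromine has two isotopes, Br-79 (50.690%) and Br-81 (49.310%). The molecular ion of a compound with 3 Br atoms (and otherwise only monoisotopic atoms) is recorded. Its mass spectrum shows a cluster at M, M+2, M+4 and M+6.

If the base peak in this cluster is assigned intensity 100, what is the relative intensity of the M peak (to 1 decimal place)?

(0.50690 + 0.49310)^3 gives M 0.1302, M+2 0.3801, M+4 0.3698, M+6 0.1199; the largest is M+2.
P(M+2) = C(3,1) × 0.50690^2 × 0.49310^1 = 3 × 0.25694761 × 0.4931 = 0.380103 (base)
P(M) = C(3,0) × 0.50690^3 × 0.49310^0 = 1 × 0.13024674 × 1.0000 = 0.130247
Relative intensity = 0.130247 / 0.380103 × 100 = 34.3

34.3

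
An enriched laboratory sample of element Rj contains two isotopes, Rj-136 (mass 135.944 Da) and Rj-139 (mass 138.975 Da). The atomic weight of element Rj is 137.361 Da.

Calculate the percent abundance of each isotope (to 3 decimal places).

Writing the weighted mean with unknown fraction x of Rj-136:
135.944·x + 138.975·(1 − x) = 137.361
(135.944 − 138.975)·x = 137.361 − 138.975
x = -1.614 / -3.031 = 0.53250 → 53.250% Rj-136, 46.750% Rj-139.

Rj-136: 53.250%, Rj-139: 46.750%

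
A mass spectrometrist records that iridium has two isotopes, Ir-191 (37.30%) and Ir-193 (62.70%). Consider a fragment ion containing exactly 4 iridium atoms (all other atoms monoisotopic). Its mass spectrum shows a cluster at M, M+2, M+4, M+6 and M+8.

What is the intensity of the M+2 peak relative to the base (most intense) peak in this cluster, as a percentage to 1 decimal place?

Term probabilities: M 0.0194, M+2 0.1302, M+4 0.3282, M+6 0.3678, M+8 0.1546. Base peak = M+6.
P(M+6) = C(4,3) × 0.3730^1 × 0.6270^3 = 4 × 0.3730 × 0.24649188 = 0.367766 (base)
P(M+2) = C(4,1) × 0.3730^3 × 0.6270^1 = 4 × 0.05189512 × 0.6270 = 0.130153
Relative intensity = 0.130153 / 0.367766 × 100 = 35.4

35.4%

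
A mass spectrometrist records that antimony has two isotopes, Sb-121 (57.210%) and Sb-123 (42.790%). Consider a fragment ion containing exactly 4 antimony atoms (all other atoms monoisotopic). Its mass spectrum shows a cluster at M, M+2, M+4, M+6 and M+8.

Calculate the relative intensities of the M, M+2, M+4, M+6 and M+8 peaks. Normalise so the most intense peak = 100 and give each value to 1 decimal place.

Each Sb atom is independently Sb-121 (p = 0.57210) or Sb-123 (q = 0.42790); the cluster is the binomial expansion (p + q)^4.
P(M) = 0.57210^4 = 0.107124
P(M+2) = 4 × 0.57210^3 × 0.42790^1 = 0.320493
P(M+4) = 6 × 0.57210^2 × 0.42790^2 = 0.359567
P(M+6) = 4 × 0.57210^1 × 0.42790^3 = 0.179291
P(M+8) = 0.42790^4 = 0.033525
The M+4 peak is largest (0.359567); scaling to 100 gives 29.8 : 89.1 : 100.0 : 49.9 : 9.3.

29.8 : 89.1 : 100.0 : 49.9 : 9.3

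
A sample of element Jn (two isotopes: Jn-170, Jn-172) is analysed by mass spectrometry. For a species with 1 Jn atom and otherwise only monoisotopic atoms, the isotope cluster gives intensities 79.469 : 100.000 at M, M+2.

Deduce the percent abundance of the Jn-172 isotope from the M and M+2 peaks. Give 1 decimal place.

55.7%

Let p = fractional abundance of Jn-170. I(M+2)/I(M) = [C(1,1)·p^0·(1−p)] / p^1 = 1·(1−p)/p = 100.000/79.469 = 1.2584
(1−p)/p = 1.2584/1 = 1.2584  ⇒  p = 1/(1 + 1.2584) = 0.4428
Jn-170: 44.3%, Jn-172: 55.7%.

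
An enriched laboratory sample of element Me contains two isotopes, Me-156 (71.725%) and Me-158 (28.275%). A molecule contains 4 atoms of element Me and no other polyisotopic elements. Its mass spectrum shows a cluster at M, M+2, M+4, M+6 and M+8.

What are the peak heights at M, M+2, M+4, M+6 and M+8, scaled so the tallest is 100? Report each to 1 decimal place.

The 4 Me atoms are independent, so intensities follow the terms of (0.71725 + 0.28275)^4.
P(M) = 0.71725^4 = 0.264656
P(M+2) = 4 × 0.71725^3 × 0.28275^1 = 0.417325
P(M+4) = 6 × 0.71725^2 × 0.28275^2 = 0.246773
P(M+6) = 4 × 0.71725^1 × 0.28275^3 = 0.064854
P(M+8) = 0.28275^4 = 0.006392
The M+2 peak is largest (0.417325); scaling to 100 gives 63.4 : 100.0 : 59.1 : 15.5 : 1.5.

63.4 : 100.0 : 59.1 : 15.5 : 1.5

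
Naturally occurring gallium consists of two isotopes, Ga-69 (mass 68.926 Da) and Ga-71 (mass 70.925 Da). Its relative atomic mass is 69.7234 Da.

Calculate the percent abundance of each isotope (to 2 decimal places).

With x = fraction of Ga-69 (so Ga-71 is 1 − x):
68.926·x + 70.925·(1 − x) = 69.7234
(68.926 − 70.925)·x = 69.7234 − 70.925
x = -1.2016 / -1.999 = 0.60110 → 60.11% Ga-69, 39.89% Ga-71.

Ga-69: 60.11%, Ga-71: 39.89%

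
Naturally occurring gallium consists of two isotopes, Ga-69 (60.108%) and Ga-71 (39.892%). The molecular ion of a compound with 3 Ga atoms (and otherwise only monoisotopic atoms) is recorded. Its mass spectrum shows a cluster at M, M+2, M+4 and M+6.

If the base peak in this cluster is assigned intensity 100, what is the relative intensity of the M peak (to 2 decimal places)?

Term probabilities: M 0.2172, M+2 0.4324, M+4 0.2870, M+6 0.0635. Base peak = M+2.
P(M+2) = C(3,1) × 0.60108^2 × 0.39892^1 = 3 × 0.36129717 × 0.39892 = 0.432386 (base)
P(M) = C(3,0) × 0.60108^3 × 0.39892^0 = 1 × 0.2171685 × 1.0000 = 0.217169
Relative intensity = 0.217169 / 0.432386 × 100 = 50.23

50.23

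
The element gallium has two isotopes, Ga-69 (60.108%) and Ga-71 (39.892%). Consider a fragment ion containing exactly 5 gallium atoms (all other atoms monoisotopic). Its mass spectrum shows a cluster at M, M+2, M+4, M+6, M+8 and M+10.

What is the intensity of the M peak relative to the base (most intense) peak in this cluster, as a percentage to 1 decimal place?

Binomial terms of (0.60108 + 0.39892)^5: M 0.0785, M+2 0.2604, M+4 0.3456, M+6 0.2294, M+8 0.0761, M+10 0.0101 → M+4 is the base peak.
P(M+4) = C(5,2) × 0.60108^3 × 0.39892^2 = 10 × 0.2171685 × 0.15913717 = 0.345596 (base)
P(M) = C(5,0) × 0.60108^5 × 0.39892^0 = 1 × 0.07846236 × 1.0000 = 0.078462
Relative intensity = 0.078462 / 0.345596 × 100 = 22.7

22.7%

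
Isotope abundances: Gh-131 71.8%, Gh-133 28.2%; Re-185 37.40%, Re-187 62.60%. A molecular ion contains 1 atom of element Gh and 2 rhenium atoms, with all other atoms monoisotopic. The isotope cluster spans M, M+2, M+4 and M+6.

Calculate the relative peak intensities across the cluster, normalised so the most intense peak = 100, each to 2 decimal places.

Element Gh pattern (n=1): 0.7180 : 0.2820
Rhenium pattern (n=2): 0.139876 : 0.468248 : 0.391876
Convolve the two distributions (both contribute in 2-u steps):
  M: 0.7180×0.139876 = 0.100431
  M+2: 0.7180×0.468248 + 0.2820×0.139876 = 0.375647
  M+4: 0.7180×0.391876 + 0.2820×0.468248 = 0.413413
  M+6: 0.2820×0.391876 = 0.110509
Scale to base peak (0.413413) = 100: 24.29 : 90.86 : 100.00 : 26.73

24.29 : 90.86 : 100.00 : 26.73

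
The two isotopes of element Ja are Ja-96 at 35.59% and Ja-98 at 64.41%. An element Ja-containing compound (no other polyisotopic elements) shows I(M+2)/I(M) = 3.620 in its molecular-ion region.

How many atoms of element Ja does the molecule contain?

The M+2/M ratio from n Ja atoms is n · q/p = n · 0.6441/0.3559.
n = 3.620 × 0.3559/0.6441 = 2.00 ≈ 2

2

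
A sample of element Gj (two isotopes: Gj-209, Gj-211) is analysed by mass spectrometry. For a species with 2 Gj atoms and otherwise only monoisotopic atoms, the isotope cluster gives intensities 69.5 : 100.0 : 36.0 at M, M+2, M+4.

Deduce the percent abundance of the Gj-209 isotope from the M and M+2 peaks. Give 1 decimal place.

58.2%

Let p = fractional abundance of Gj-209. I(M+2)/I(M) = [C(2,1)·p^1·(1−p)] / p^2 = 2·(1−p)/p = 100.0/69.5 = 1.4388
(1−p)/p = 1.4388/2 = 0.7194  ⇒  p = 1/(1 + 0.7194) = 0.5816
Gj-209: 58.2%, Gj-211: 41.8%.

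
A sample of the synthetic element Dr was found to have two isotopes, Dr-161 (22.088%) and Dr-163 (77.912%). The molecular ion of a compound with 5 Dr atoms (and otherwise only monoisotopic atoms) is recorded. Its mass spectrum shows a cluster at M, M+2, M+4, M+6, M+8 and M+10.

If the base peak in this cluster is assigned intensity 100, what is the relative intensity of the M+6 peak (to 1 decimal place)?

56.7

Binomial terms of (0.22088 + 0.77912)^5: M 0.0005, M+2 0.0093, M+4 0.0654, M+6 0.2307, M+8 0.4070, M+10 0.2871 → M+8 is the base peak.
P(M+8) = C(5,4) × 0.22088^1 × 0.77912^4 = 5 × 0.22088 × 0.36848296 = 0.406953 (base)
P(M+6) = C(5,3) × 0.22088^2 × 0.77912^3 = 10 × 0.04878797 × 0.47294764 = 0.230742
Relative intensity = 0.230742 / 0.406953 × 100 = 56.7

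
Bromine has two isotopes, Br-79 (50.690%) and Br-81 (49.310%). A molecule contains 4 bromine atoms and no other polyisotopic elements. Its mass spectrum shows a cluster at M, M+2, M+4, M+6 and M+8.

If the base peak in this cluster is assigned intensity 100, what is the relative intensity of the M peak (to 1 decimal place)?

Binomial terms of (0.50690 + 0.49310)^4: M 0.0660, M+2 0.2569, M+4 0.3749, M+6 0.2431, M+8 0.0591 → M+4 is the base peak.
P(M+4) = C(4,2) × 0.50690^2 × 0.49310^2 = 6 × 0.25694761 × 0.24314761 = 0.374857 (base)
P(M) = C(4,0) × 0.50690^4 × 0.49310^0 = 1 × 0.06602207 × 1.0000 = 0.066022
Relative intensity = 0.066022 / 0.374857 × 100 = 17.6

17.6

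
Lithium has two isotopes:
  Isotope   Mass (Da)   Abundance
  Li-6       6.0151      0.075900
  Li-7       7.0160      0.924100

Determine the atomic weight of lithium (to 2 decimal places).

Ar = Σ fᵢ·mᵢ = 0.075900 × 6.0151 + 0.924100 × 7.0160
= 0.45655 + 6.48349 = 6.94004 Da

6.94 Da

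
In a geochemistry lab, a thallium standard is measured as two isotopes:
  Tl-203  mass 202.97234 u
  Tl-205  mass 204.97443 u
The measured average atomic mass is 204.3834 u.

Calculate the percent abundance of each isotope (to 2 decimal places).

Tl-203: 29.52%, Tl-205: 70.48%

Writing the weighted mean with unknown fraction x of Tl-203:
202.97234·x + 204.97443·(1 − x) = 204.3834
(202.97234 − 204.97443)·x = 204.3834 − 204.97443
x = -0.59103 / -2.00209 = 0.29521 → 29.52% Tl-203, 70.48% Tl-205.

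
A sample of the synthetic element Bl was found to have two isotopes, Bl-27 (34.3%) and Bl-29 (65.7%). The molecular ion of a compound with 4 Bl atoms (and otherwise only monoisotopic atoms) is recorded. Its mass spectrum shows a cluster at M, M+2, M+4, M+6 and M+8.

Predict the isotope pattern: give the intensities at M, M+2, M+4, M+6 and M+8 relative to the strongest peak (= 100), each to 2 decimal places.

3.56 : 27.26 : 78.31 : 100.00 : 47.89

Each Bl atom is independently Bl-27 (p = 0.343) or Bl-29 (q = 0.657); the cluster is the binomial expansion (p + q)^4.
P(M) = 0.343^4 = 0.013841
P(M+2) = 4 × 0.343^3 × 0.657^1 = 0.106049
P(M+4) = 6 × 0.343^2 × 0.657^2 = 0.304698
P(M+6) = 4 × 0.343^1 × 0.657^3 = 0.389090
P(M+8) = 0.657^4 = 0.186321
The M+6 peak is largest (0.389090); scaling to 100 gives 3.56 : 27.26 : 78.31 : 100.00 : 47.89.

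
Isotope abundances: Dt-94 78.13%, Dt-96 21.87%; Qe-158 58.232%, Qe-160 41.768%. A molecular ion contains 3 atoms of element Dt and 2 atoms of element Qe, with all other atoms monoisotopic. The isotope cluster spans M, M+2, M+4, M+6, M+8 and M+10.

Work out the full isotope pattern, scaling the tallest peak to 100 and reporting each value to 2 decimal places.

43.97 : 100.00 : 85.93 : 34.79 : 6.70 : 0.50

Element Dt pattern (n=3): 0.47692872 : 0.40050292 : 0.11210801 : 0.01046035
Element Qe pattern (n=2): 0.33909658 : 0.48644684 : 0.17445658
Convolve the two distributions (both contribute in 2-u steps):
  M: 0.47692872×0.33909658 = 0.161725
  M+2: 0.47692872×0.48644684 + 0.40050292×0.33909658 = 0.367810
  M+4: 0.47692872×0.17445658 + 0.40050292×0.48644684 + 0.11210801×0.33909658 = 0.316042
  M+6: 0.40050292×0.17445658 + 0.11210801×0.48644684 + 0.01046035×0.33909658 = 0.127952
  M+8: 0.11210801×0.17445658 + 0.01046035×0.48644684 = 0.024646
  M+10: 0.01046035×0.17445658 = 0.001825
Scale to base peak (0.367810) = 100: 43.97 : 100.00 : 85.93 : 34.79 : 6.70 : 0.50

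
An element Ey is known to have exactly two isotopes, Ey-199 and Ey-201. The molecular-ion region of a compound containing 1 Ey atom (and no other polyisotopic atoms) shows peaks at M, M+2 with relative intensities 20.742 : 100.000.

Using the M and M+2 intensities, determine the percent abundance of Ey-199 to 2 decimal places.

Let p = fractional abundance of Ey-199. I(M+2)/I(M) = [C(1,1)·p^0·(1−p)] / p^1 = 1·(1−p)/p = 100.000/20.742 = 4.8211
(1−p)/p = 4.8211/1 = 4.8211  ⇒  p = 1/(1 + 4.8211) = 0.1718
Ey-199: 17.18%, Ey-201: 82.82%.

17.18%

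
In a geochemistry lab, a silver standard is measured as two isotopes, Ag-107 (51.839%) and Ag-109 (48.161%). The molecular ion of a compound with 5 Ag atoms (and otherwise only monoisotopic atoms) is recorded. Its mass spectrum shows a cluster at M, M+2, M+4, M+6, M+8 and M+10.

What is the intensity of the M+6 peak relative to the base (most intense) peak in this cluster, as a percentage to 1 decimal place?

Term probabilities: M 0.0374, M+2 0.1739, M+4 0.3231, M+6 0.3002, M+8 0.1394, M+10 0.0259. Base peak = M+4.
P(M+4) = C(5,2) × 0.51839^3 × 0.48161^2 = 10 × 0.13930601 × 0.23194819 = 0.323118 (base)
P(M+6) = C(5,3) × 0.51839^2 × 0.48161^3 = 10 × 0.26872819 × 0.11170857 = 0.300192
Relative intensity = 0.300192 / 0.323118 × 100 = 92.9

92.9%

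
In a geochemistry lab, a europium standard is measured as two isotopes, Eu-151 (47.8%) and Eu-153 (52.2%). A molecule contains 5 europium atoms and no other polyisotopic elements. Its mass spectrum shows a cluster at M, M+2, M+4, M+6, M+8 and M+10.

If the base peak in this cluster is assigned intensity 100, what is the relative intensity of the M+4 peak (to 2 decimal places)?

91.57

Binomial terms of (0.478 + 0.522)^5: M 0.0250, M+2 0.1363, M+4 0.2976, M+6 0.3250, M+8 0.1775, M+10 0.0388 → M+6 is the base peak.
P(M+6) = C(5,3) × 0.478^2 × 0.522^3 = 10 × 0.228484 × 0.14223665 = 0.324988 (base)
P(M+4) = C(5,2) × 0.478^3 × 0.522^2 = 10 × 0.10921535 × 0.272484 = 0.297594
Relative intensity = 0.297594 / 0.324988 × 100 = 91.57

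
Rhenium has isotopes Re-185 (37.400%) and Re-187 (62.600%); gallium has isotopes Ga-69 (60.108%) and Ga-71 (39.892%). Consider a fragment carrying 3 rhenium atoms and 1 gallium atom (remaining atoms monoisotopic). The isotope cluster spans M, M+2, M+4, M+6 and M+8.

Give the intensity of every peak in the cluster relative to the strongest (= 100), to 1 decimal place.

Rhenium pattern (n=3): 0.05231362 : 0.26268713 : 0.43968487 : 0.24531438
Gallium pattern (n=1): 0.60108 : 0.39892
Convolve the two distributions (both contribute in 2-u steps):
  M: 0.05231362×0.60108 = 0.031445
  M+2: 0.05231362×0.39892 + 0.26268713×0.60108 = 0.178765
  M+4: 0.26268713×0.39892 + 0.43968487×0.60108 = 0.369077
  M+6: 0.43968487×0.39892 + 0.24531438×0.60108 = 0.322853
  M+8: 0.24531438×0.39892 = 0.097861
Scale to base peak (0.369077) = 100: 8.5 : 48.4 : 100.0 : 87.5 : 26.5

8.5 : 48.4 : 100.0 : 87.5 : 26.5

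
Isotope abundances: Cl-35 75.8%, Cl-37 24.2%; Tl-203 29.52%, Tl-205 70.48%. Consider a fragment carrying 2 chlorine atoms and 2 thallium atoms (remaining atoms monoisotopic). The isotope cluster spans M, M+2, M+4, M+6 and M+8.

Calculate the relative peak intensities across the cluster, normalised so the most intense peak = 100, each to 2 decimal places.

Chlorine pattern (n=2): 0.574564 : 0.366872 : 0.058564
Thallium pattern (n=2): 0.08714304 : 0.41611392 : 0.49674304
Convolve the two distributions (both contribute in 2-u steps):
  M: 0.574564×0.08714304 = 0.050069
  M+2: 0.574564×0.41611392 + 0.366872×0.08714304 = 0.271054
  M+4: 0.574564×0.49674304 + 0.366872×0.41611392 + 0.058564×0.08714304 = 0.443175
  M+6: 0.366872×0.49674304 + 0.058564×0.41611392 = 0.206610
  M+8: 0.058564×0.49674304 = 0.029091
Scale to base peak (0.443175) = 100: 11.30 : 61.16 : 100.00 : 46.62 : 6.56

11.30 : 61.16 : 100.00 : 46.62 : 6.56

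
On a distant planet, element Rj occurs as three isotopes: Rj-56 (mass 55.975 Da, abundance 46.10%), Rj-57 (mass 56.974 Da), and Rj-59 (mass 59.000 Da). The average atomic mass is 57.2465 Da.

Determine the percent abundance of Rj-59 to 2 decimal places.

Let x and y be the fractions of Rj-57 and Rj-59. Then x + y = 1 − 0.4610 = 0.5390 and 56.974x + 59.000y = 57.2465 − 0.4610×55.975 = 31.442025.
Substituting: 56.974x + 59.000(0.5390 − x) = 31.442025
(56.974 − 59.000)x = -0.358975  ⇒  x = 0.17718, y = 0.36182
Rj-57: 17.72%, Rj-59: 36.18%.

36.18%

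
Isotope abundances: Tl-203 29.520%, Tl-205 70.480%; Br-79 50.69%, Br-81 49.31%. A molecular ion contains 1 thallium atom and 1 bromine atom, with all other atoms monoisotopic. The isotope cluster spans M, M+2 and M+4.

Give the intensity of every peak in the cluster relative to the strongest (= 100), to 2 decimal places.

29.76 : 100.00 : 69.12

Thallium pattern (n=1): 0.2952 : 0.7048
Bromine pattern (n=1): 0.5069 : 0.4931
Convolve the two distributions (both contribute in 2-u steps):
  M: 0.2952×0.5069 = 0.149637
  M+2: 0.2952×0.4931 + 0.7048×0.5069 = 0.502826
  M+4: 0.7048×0.4931 = 0.347537
Scale to base peak (0.502826) = 100: 29.76 : 100.00 : 69.12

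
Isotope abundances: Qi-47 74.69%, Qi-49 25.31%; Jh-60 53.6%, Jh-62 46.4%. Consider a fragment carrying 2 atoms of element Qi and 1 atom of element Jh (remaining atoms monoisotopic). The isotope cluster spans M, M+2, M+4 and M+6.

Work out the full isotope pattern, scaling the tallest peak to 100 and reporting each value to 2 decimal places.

64.79 : 100.00 : 45.45 : 6.44

Element Qi pattern (n=2): 0.55785961 : 0.37808078 : 0.06405961
Element Jh pattern (n=1): 0.5360 : 0.4640
Convolve the two distributions (both contribute in 2-u steps):
  M: 0.55785961×0.5360 = 0.299013
  M+2: 0.55785961×0.4640 + 0.37808078×0.5360 = 0.461498
  M+4: 0.37808078×0.4640 + 0.06405961×0.5360 = 0.209765
  M+6: 0.06405961×0.4640 = 0.029724
Scale to base peak (0.461498) = 100: 64.79 : 100.00 : 45.45 : 6.44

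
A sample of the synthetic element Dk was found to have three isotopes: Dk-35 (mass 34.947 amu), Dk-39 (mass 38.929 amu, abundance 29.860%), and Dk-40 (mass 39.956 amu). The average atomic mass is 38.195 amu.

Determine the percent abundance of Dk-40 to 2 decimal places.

Let x and y be the fractions of Dk-35 and Dk-40. Then x + y = 1 − 0.29860 = 0.70140 and 34.947x + 39.956y = 38.195 − 0.29860×38.929 = 26.5708006.
Substituting: 34.947x + 39.956(0.70140 − x) = 26.5708006
(34.947 − 39.956)x = -1.4543378  ⇒  x = 0.29034, y = 0.41106
Dk-35: 29.03%, Dk-40: 41.11%.

41.11%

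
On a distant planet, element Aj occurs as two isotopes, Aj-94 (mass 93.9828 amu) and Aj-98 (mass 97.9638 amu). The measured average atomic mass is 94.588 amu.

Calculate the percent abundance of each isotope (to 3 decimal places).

Aj-94: 84.798%, Aj-98: 15.202%

Writing the weighted mean with unknown fraction x of Aj-94:
93.9828·x + 97.9638·(1 − x) = 94.588
(93.9828 − 97.9638)·x = 94.588 − 97.9638
x = -3.3758 / -3.9810 = 0.84798 → 84.798% Aj-94, 15.202% Aj-98.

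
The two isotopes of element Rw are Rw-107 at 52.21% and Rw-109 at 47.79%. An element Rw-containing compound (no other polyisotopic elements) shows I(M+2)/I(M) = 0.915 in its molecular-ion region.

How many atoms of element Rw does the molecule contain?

1

For n independent Rw atoms, I(M+2)/I(M) = n · (abundance Rw-109) / (abundance Rw-107) = n · 0.4779/0.5221.
n = 0.915 × 0.5221/0.4779 = 1.00 ≈ 1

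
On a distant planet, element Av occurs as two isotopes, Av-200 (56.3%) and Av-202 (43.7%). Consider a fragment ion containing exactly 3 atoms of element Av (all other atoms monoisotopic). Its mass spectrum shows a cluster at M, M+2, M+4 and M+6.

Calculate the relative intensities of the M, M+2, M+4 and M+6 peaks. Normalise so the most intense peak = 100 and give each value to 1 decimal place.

The 3 Av atoms are independent, so intensities follow the terms of (0.563 + 0.437)^3.
P(M) = 0.563^3 = 0.178454
P(M+2) = 3 × 0.563^2 × 0.437^1 = 0.415546
P(M+4) = 3 × 0.563^1 × 0.437^2 = 0.322547
P(M+6) = 0.437^3 = 0.083453
The M+2 peak is largest (0.415546); scaling to 100 gives 42.9 : 100.0 : 77.6 : 20.1.

42.9 : 100.0 : 77.6 : 20.1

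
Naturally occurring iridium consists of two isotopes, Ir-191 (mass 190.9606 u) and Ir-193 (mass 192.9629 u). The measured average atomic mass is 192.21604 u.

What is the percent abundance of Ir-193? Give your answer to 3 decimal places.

62.700%

Writing the weighted mean with unknown fraction x of Ir-191:
190.9606·x + 192.9629·(1 − x) = 192.21604
(190.9606 − 192.9629)·x = 192.21604 − 192.9629
x = -0.74686 / -2.0023 = 0.37300 → 37.300% Ir-191, 62.700% Ir-193.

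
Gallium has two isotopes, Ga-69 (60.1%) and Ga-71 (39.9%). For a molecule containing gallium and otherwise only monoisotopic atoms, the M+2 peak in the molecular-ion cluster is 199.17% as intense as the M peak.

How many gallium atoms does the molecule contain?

3

With n Ga atoms, P(M+2)/P(M) = C(n,1)·p^(n−1)q / p^n = n·q/p = n · 0.399/0.601.
n = 1.9917 × 0.601/0.399 = 3.00 ≈ 3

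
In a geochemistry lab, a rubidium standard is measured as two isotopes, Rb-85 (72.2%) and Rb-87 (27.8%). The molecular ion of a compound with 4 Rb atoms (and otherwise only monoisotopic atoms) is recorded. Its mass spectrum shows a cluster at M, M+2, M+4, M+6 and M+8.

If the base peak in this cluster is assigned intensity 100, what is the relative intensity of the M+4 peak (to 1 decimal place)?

57.8

Binomial terms of (0.722 + 0.278)^4: M 0.2717, M+2 0.4185, M+4 0.2417, M+6 0.0620, M+8 0.0060 → M+2 is the base peak.
P(M+2) = C(4,1) × 0.722^3 × 0.278^1 = 4 × 0.37636705 × 0.2780 = 0.418520 (base)
P(M+4) = C(4,2) × 0.722^2 × 0.278^2 = 6 × 0.521284 × 0.077284 = 0.241721
Relative intensity = 0.241721 / 0.418520 × 100 = 57.8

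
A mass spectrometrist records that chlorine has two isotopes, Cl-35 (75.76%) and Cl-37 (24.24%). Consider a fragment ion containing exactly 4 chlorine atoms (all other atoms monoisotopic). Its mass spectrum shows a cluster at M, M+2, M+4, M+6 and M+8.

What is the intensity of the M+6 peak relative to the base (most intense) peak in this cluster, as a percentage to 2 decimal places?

Binomial terms of (0.7576 + 0.2424)^4: M 0.3294, M+2 0.4216, M+4 0.2023, M+6 0.0432, M+8 0.0035 → M+2 is the base peak.
P(M+2) = C(4,1) × 0.7576^3 × 0.2424^1 = 4 × 0.4348304 × 0.2424 = 0.421612 (base)
P(M+6) = C(4,3) × 0.7576^1 × 0.2424^3 = 4 × 0.7576 × 0.01424288 = 0.043162
Relative intensity = 0.043162 / 0.421612 × 100 = 10.24

10.24%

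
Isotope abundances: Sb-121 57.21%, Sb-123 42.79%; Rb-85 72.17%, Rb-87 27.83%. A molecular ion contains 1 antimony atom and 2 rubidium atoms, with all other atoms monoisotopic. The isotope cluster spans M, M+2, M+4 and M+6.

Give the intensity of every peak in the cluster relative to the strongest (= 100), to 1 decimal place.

Antimony pattern (n=1): 0.5721 : 0.4279
Rubidium pattern (n=2): 0.52085089 : 0.40169822 : 0.07745089
Convolve the two distributions (both contribute in 2-u steps):
  M: 0.5721×0.52085089 = 0.297979
  M+2: 0.5721×0.40169822 + 0.4279×0.52085089 = 0.452684
  M+4: 0.5721×0.07745089 + 0.4279×0.40169822 = 0.216196
  M+6: 0.4279×0.07745089 = 0.033141
Scale to base peak (0.452684) = 100: 65.8 : 100.0 : 47.8 : 7.3

65.8 : 100.0 : 47.8 : 7.3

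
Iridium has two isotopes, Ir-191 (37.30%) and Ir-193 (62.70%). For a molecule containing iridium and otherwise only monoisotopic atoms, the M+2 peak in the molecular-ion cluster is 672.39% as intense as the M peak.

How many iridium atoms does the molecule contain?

4

With n Ir atoms, P(M+2)/P(M) = C(n,1)·p^(n−1)q / p^n = n·q/p = n · 0.6270/0.3730.
n = 6.7239 × 0.3730/0.6270 = 4.00 ≈ 4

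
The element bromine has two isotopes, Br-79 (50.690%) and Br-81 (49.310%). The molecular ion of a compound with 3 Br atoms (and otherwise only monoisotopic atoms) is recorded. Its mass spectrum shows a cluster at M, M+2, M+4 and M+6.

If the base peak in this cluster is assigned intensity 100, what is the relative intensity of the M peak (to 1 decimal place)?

Term probabilities: M 0.1302, M+2 0.3801, M+4 0.3698, M+6 0.1199. Base peak = M+2.
P(M+2) = C(3,1) × 0.50690^2 × 0.49310^1 = 3 × 0.25694761 × 0.4931 = 0.380103 (base)
P(M) = C(3,0) × 0.50690^3 × 0.49310^0 = 1 × 0.13024674 × 1.0000 = 0.130247
Relative intensity = 0.130247 / 0.380103 × 100 = 34.3

34.3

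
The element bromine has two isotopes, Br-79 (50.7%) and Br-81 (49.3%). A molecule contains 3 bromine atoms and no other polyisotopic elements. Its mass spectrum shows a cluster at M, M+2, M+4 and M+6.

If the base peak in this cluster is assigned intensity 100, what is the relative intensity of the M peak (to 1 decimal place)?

34.3

(0.507 + 0.493)^3 gives M 0.1303, M+2 0.3802, M+4 0.3697, M+6 0.1198; the largest is M+2.
P(M+2) = C(3,1) × 0.507^2 × 0.493^1 = 3 × 0.257049 × 0.4930 = 0.380175 (base)
P(M) = C(3,0) × 0.507^3 × 0.493^0 = 1 × 0.13032384 × 1.0000 = 0.130324
Relative intensity = 0.130324 / 0.380175 × 100 = 34.3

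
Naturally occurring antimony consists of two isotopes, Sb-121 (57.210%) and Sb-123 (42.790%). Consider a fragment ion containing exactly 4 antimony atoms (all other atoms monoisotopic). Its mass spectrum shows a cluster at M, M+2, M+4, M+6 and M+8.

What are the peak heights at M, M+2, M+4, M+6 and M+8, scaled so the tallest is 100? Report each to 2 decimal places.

Expanding (0.57210 + 0.42790)^4:
P(M) = 0.57210^4 = 0.107124
P(M+2) = 4 × 0.57210^3 × 0.42790^1 = 0.320493
P(M+4) = 6 × 0.57210^2 × 0.42790^2 = 0.359567
P(M+6) = 4 × 0.57210^1 × 0.42790^3 = 0.179291
P(M+8) = 0.42790^4 = 0.033525
The M+4 peak is largest (0.359567); scaling to 100 gives 29.79 : 89.13 : 100.00 : 49.86 : 9.32.

29.79 : 89.13 : 100.00 : 49.86 : 9.32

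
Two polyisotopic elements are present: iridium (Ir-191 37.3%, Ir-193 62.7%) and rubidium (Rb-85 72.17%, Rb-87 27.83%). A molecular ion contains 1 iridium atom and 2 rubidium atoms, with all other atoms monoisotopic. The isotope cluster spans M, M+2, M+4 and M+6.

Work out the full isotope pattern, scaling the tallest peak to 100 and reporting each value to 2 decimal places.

Iridium pattern (n=1): 0.3730 : 0.6270
Rubidium pattern (n=2): 0.52085089 : 0.40169822 : 0.07745089
Convolve the two distributions (both contribute in 2-u steps):
  M: 0.3730×0.52085089 = 0.194277
  M+2: 0.3730×0.40169822 + 0.6270×0.52085089 = 0.476407
  M+4: 0.3730×0.07745089 + 0.6270×0.40169822 = 0.280754
  M+6: 0.6270×0.07745089 = 0.048562
Scale to base peak (0.476407) = 100: 40.78 : 100.00 : 58.93 : 10.19

40.78 : 100.00 : 58.93 : 10.19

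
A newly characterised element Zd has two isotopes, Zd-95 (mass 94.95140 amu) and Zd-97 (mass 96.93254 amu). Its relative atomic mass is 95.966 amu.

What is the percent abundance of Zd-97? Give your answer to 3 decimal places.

51.213%

Writing the weighted mean with unknown fraction x of Zd-95:
94.95140·x + 96.93254·(1 − x) = 95.966
(94.95140 − 96.93254)·x = 95.966 − 96.93254
x = -0.96654 / -1.98114 = 0.48787 → 48.787% Zd-95, 51.213% Zd-97.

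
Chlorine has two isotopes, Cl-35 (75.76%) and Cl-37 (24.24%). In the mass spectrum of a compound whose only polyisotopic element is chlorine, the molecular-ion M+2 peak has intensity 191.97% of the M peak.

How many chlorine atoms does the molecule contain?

6

With n Cl atoms, P(M+2)/P(M) = C(n,1)·p^(n−1)q / p^n = n·q/p = n · 0.2424/0.7576.
n = 1.9197 × 0.7576/0.2424 = 6.00 ≈ 6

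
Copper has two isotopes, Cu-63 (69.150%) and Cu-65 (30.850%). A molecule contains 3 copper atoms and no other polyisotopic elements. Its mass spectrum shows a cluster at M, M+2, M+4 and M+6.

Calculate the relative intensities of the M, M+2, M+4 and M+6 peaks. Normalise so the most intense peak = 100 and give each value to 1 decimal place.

74.7 : 100.0 : 44.6 : 6.6

Expanding (0.69150 + 0.30850)^3:
P(M) = 0.69150^3 = 0.330656
P(M+2) = 3 × 0.69150^2 × 0.30850^1 = 0.442548
P(M+4) = 3 × 0.69150^1 × 0.30850^2 = 0.197435
P(M+6) = 0.30850^3 = 0.029361
The M+2 peak is largest (0.442548); scaling to 100 gives 74.7 : 100.0 : 44.6 : 6.6.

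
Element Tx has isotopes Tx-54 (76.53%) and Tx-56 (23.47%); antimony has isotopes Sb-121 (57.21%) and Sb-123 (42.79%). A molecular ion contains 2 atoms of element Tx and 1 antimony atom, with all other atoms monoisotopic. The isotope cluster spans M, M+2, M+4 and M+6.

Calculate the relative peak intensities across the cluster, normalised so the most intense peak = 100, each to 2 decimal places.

73.46 : 100.00 : 40.61 : 5.17

Element Tx pattern (n=2): 0.58568409 : 0.35923182 : 0.05508409
Antimony pattern (n=1): 0.5721 : 0.4279
Convolve the two distributions (both contribute in 2-u steps):
  M: 0.58568409×0.5721 = 0.335070
  M+2: 0.58568409×0.4279 + 0.35923182×0.5721 = 0.456131
  M+4: 0.35923182×0.4279 + 0.05508409×0.5721 = 0.185229
  M+6: 0.05508409×0.4279 = 0.023570
Scale to base peak (0.456131) = 100: 73.46 : 100.00 : 40.61 : 5.17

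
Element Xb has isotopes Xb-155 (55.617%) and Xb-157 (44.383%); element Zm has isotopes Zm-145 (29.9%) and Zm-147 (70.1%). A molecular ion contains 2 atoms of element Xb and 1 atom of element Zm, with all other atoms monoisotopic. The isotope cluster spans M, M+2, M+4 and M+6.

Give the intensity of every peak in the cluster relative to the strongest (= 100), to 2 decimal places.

22.84 : 89.99 : 100.00 : 34.10

Element Xb pattern (n=2): 0.30932507 : 0.49368986 : 0.19698507
Element Zm pattern (n=1): 0.2990 : 0.7010
Convolve the two distributions (both contribute in 2-u steps):
  M: 0.30932507×0.2990 = 0.092488
  M+2: 0.30932507×0.7010 + 0.49368986×0.2990 = 0.364450
  M+4: 0.49368986×0.7010 + 0.19698507×0.2990 = 0.404975
  M+6: 0.19698507×0.7010 = 0.138087
Scale to base peak (0.404975) = 100: 22.84 : 89.99 : 100.00 : 34.10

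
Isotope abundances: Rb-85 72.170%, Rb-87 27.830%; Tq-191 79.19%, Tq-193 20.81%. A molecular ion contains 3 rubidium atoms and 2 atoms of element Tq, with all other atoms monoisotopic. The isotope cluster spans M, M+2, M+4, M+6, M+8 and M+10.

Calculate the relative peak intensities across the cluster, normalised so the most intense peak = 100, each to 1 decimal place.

Rubidium pattern (n=3): 0.37589809 : 0.43485841 : 0.16768892 : 0.02155458
Element Tq pattern (n=2): 0.62710561 : 0.32958878 : 0.04330561
Convolve the two distributions (both contribute in 2-u steps):
  M: 0.37589809×0.62710561 = 0.235728
  M+2: 0.37589809×0.32958878 + 0.43485841×0.62710561 = 0.396594
  M+4: 0.37589809×0.04330561 + 0.43485841×0.32958878 + 0.16768892×0.62710561 = 0.264762
  M+6: 0.43485841×0.04330561 + 0.16768892×0.32958878 + 0.02155458×0.62710561 = 0.087617
  M+8: 0.16768892×0.04330561 + 0.02155458×0.32958878 = 0.014366
  M+10: 0.02155458×0.04330561 = 0.000933
Scale to base peak (0.396594) = 100: 59.4 : 100.0 : 66.8 : 22.1 : 3.6 : 0.2

59.4 : 100.0 : 66.8 : 22.1 : 3.6 : 0.2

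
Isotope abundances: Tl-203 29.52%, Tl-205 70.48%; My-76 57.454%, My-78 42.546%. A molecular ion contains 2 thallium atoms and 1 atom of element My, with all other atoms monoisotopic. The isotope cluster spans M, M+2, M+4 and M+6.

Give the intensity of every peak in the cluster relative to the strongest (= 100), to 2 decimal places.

10.83 : 59.72 : 100.00 : 45.70

Thallium pattern (n=2): 0.08714304 : 0.41611392 : 0.49674304
Element My pattern (n=1): 0.57454 : 0.42546
Convolve the two distributions (both contribute in 2-u steps):
  M: 0.08714304×0.57454 = 0.050067
  M+2: 0.08714304×0.42546 + 0.41611392×0.57454 = 0.276150
  M+4: 0.41611392×0.42546 + 0.49674304×0.57454 = 0.462439
  M+6: 0.49674304×0.42546 = 0.211344
Scale to base peak (0.462439) = 100: 10.83 : 59.72 : 100.00 : 45.70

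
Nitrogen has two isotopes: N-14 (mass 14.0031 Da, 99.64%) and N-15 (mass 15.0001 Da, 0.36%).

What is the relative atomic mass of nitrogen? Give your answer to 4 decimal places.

Ar = Σ fᵢ·mᵢ = 0.9964 × 14.0031 + 0.0036 × 15.0001
= 13.95269 + 0.05400 = 14.00669 Da

14.0067 Da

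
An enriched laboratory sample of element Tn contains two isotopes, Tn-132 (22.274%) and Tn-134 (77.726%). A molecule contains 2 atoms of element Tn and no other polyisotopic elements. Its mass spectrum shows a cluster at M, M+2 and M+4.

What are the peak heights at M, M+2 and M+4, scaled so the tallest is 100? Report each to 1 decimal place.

The 2 Tn atoms are independent, so intensities follow the terms of (0.22274 + 0.77726)^2.
P(M) = 0.22274^2 = 0.049613
P(M+2) = 2 × 0.22274^1 × 0.77726^1 = 0.346254
P(M+4) = 0.77726^2 = 0.604133
The M+4 peak is largest (0.604133); scaling to 100 gives 8.2 : 57.3 : 100.0.

8.2 : 57.3 : 100.0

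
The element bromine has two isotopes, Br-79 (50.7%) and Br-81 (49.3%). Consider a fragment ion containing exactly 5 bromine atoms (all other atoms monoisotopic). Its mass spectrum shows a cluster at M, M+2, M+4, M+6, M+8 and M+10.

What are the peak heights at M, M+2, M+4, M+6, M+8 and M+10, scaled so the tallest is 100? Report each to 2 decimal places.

10.58 : 51.42 : 100.00 : 97.24 : 47.28 : 9.19

The 5 Br atoms are independent, so intensities follow the terms of (0.507 + 0.493)^5.
P(M) = 0.507^5 = 0.033500
P(M+2) = 5 × 0.507^4 × 0.493^1 = 0.162873
P(M+4) = 10 × 0.507^3 × 0.493^2 = 0.316751
P(M+6) = 10 × 0.507^2 × 0.493^3 = 0.308004
P(M+8) = 5 × 0.507^1 × 0.493^4 = 0.149750
P(M+10) = 0.493^5 = 0.029123
The M+4 peak is largest (0.316751); scaling to 100 gives 10.58 : 51.42 : 100.00 : 97.24 : 47.28 : 9.19.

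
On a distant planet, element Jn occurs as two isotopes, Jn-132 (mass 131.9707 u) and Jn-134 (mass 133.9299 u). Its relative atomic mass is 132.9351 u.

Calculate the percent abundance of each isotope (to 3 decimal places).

Let x be the fractional abundance of Jn-132; then Jn-134 has abundance 1 − x.
131.9707·x + 133.9299·(1 − x) = 132.9351
(131.9707 − 133.9299)·x = 132.9351 − 133.9299
x = -0.9948 / -1.9592 = 0.50776 → 50.776% Jn-132, 49.224% Jn-134.

Jn-132: 50.776%, Jn-134: 49.224%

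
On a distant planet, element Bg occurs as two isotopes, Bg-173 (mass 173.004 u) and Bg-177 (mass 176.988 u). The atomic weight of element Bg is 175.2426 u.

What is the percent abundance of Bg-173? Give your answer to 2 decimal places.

43.81%

Let x be the fractional abundance of Bg-173; then Bg-177 has abundance 1 − x.
173.004·x + 176.988·(1 − x) = 175.2426
(173.004 − 176.988)·x = 175.2426 − 176.988
x = -1.7454 / -3.984 = 0.43810 → 43.81% Bg-173, 56.19% Bg-177.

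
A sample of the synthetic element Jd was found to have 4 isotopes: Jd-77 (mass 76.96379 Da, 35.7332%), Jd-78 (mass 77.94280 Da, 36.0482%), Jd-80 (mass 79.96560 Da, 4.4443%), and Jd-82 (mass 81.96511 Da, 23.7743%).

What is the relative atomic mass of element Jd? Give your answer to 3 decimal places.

78.639 Da

Weight each isotope mass by its fractional abundance: 0.357332 × 76.96379 + 0.360482 × 77.94280 + 0.044443 × 79.96560 + 0.237743 × 81.96511
= 27.501625 + 28.096976 + 3.553911 + 19.486631 = 78.639143 Da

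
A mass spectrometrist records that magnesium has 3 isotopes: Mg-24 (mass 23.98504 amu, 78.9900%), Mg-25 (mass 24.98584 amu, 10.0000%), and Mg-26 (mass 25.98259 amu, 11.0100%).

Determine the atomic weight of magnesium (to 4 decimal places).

24.3051 amu

Weight each isotope mass by its fractional abundance: 0.789900 × 23.98504 + 0.100000 × 24.98584 + 0.110100 × 25.98259
= 18.945783 + 2.498584 + 2.860683 = 24.305050 amu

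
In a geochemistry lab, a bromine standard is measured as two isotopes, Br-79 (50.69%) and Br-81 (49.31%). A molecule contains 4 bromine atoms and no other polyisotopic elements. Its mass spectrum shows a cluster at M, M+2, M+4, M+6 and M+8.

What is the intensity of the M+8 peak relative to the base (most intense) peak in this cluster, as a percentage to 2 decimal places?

15.77%

Term probabilities: M 0.0660, M+2 0.2569, M+4 0.3749, M+6 0.2431, M+8 0.0591. Base peak = M+4.
P(M+4) = C(4,2) × 0.5069^2 × 0.4931^2 = 6 × 0.25694761 × 0.24314761 = 0.374857 (base)
P(M+8) = C(4,4) × 0.5069^0 × 0.4931^4 = 1 × 1.0000 × 0.05912076 = 0.059121
Relative intensity = 0.059121 / 0.374857 × 100 = 15.77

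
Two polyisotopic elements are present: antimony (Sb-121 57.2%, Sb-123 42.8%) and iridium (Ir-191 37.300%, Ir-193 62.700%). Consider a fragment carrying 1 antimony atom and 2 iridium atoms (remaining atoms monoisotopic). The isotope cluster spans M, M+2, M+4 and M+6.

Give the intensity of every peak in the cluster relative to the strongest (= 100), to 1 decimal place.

18.7 : 77.0 : 100.0 : 39.6

Antimony pattern (n=1): 0.5720 : 0.4280
Iridium pattern (n=2): 0.139129 : 0.467742 : 0.393129
Convolve the two distributions (both contribute in 2-u steps):
  M: 0.5720×0.139129 = 0.079582
  M+2: 0.5720×0.467742 + 0.4280×0.139129 = 0.327096
  M+4: 0.5720×0.393129 + 0.4280×0.467742 = 0.425063
  M+6: 0.4280×0.393129 = 0.168259
Scale to base peak (0.425063) = 100: 18.7 : 77.0 : 100.0 : 39.6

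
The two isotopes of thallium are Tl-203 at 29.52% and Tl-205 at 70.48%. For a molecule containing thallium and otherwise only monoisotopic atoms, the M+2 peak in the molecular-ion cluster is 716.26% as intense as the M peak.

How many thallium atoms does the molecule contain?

3

The M+2/M ratio from n Tl atoms is n · q/p = n · 0.7048/0.2952.
n = 7.1626 × 0.2952/0.7048 = 3.00 ≈ 3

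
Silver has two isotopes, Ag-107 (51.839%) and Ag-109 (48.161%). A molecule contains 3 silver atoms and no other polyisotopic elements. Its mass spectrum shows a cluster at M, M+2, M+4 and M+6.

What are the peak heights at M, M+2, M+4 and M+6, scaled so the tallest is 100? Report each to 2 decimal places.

35.88 : 100.00 : 92.90 : 28.77

Each Ag atom is independently Ag-107 (p = 0.51839) or Ag-109 (q = 0.48161); the cluster is the binomial expansion (p + q)^3.
P(M) = 0.51839^3 = 0.139306
P(M+2) = 3 × 0.51839^2 × 0.48161^1 = 0.388267
P(M+4) = 3 × 0.51839^1 × 0.48161^2 = 0.360719
P(M+6) = 0.48161^3 = 0.111709
The M+2 peak is largest (0.388267); scaling to 100 gives 35.88 : 100.00 : 92.90 : 28.77.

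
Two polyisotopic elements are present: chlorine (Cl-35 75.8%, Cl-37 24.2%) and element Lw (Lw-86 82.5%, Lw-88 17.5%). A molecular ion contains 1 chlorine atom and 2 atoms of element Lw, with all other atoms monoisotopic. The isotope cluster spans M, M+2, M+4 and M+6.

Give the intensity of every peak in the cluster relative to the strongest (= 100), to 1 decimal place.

Chlorine pattern (n=1): 0.7580 : 0.2420
Element Lw pattern (n=2): 0.680625 : 0.28875 : 0.030625
Convolve the two distributions (both contribute in 2-u steps):
  M: 0.7580×0.680625 = 0.515914
  M+2: 0.7580×0.28875 + 0.2420×0.680625 = 0.383584
  M+4: 0.7580×0.030625 + 0.2420×0.28875 = 0.093091
  M+6: 0.2420×0.030625 = 0.007411
Scale to base peak (0.515914) = 100: 100.0 : 74.4 : 18.0 : 1.4

100.0 : 74.4 : 18.0 : 1.4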